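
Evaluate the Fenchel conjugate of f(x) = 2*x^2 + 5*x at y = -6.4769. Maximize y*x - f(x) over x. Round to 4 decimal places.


f*(y) = sup_x {y*x - a*x^2 - b*x} = sup_x {(y-b)*x - a*x^2}
FOC: (y - b) - 2a*x = 0 => x* = (y - b)/(2a)
x* = (-6.4769 - 5)/(2*2) = -2.8692
f*(-6.4769) = (y-b)^2/(4a) = (-6.4769 - 5)^2/(4*2)
= 131.7192/8 = 16.4649


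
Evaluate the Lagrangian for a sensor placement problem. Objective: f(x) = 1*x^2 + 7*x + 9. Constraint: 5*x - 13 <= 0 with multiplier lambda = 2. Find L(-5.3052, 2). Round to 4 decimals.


Step 1: Evaluate f(x).
f(-5.3052) = 1*(-5.3052)^2 + 7*(-5.3052) + 9 = 0.0087
Step 2: Evaluate g(x).
g(-5.3052) = 5*-5.3052 - 13 = -39.526
Step 3: Compute Lagrangian.
L = 0.0087 + 2*-39.526 = -79.0433


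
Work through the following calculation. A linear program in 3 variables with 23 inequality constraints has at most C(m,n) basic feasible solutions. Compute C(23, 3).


Each vertex corresponds to some choice of n active constraints out of m, so the number of vertices is at most C(m, n) = m! / (n!(m-n)!).
m = 23, n = 3
Numerator: 23 * 22 * 21
Denominator: 3! = 6
C(23, 3) = 1771


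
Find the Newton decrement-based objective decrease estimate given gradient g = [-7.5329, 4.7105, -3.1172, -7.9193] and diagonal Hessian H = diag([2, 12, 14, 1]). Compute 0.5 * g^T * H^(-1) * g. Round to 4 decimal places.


Step 1: H is diagonal, so H^(-1) * g = [-3.7665, 0.3925, -0.2227, -7.9193].
Step 2: g^T H^(-1) g = sum_i g_i^2 / H_ii
  = (-7.5329)^2/2 + (4.7105)^2/12 + (-3.1172)^2/14 + (-7.9193)^2/1
  = 28.3723 + 1.8491 + 0.6941 + 62.7153 = 93.6307
Step 3: Objective decrease = 0.5 * g^T H^(-1) g = 46.8154


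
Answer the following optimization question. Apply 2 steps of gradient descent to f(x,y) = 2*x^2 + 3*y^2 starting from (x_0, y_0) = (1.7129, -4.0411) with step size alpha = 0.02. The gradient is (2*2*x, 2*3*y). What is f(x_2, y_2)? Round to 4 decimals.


Gradient descent on f(x,y) = 2*x^2 + 3*y^2.
Starting point: (1.7129, -4.0411), alpha = 0.02
Step 1: grad_x = 2*2*1.7129 = 6.8516, grad_y = 2*3*-4.0411 = -24.2466
  x_1 = 1.7129 - 0.02*6.8516 = 1.5759
  y_1 = -4.0411 - 0.02*-24.2466 = -3.5562
Step 2: grad_x = 2*2*1.5759 = 6.3035, grad_y = 2*3*-3.5562 = -21.337
  x_2 = 1.5759 - 0.02*6.3035 = 1.4498
  y_2 = -3.5562 - 0.02*-21.337 = -3.1294
f(1.4498, -3.1294) = 2*1.4498^2 + 3*(-3.1294)^2 = 33.5838


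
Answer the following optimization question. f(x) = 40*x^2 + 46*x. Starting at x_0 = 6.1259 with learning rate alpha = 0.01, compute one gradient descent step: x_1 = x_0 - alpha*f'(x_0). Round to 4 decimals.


We compute the gradient at x_0 and apply the update.
f'(x) = 80*x + 46
f'(6.1259) = 80*6.1259 + 46 = 536.072
x_1 = 6.1259 - 0.01*536.072 = 0.7652


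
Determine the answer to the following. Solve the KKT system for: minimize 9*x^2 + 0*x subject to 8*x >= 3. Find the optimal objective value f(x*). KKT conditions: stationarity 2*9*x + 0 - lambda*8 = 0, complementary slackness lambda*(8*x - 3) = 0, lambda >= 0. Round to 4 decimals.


Step 1: Try lambda = 0 (constraint inactive).
x_unc = 0/(2*9) = 0.0
Check: 8*0.0 = 0.0 < 3 -- violated!
Step 2: Constraint must be active: 8*x = 3
x* = 3/8 = 0.375
lambda = (2*9*0.375 + 0)/8 = 0.8438
Step 3: Compute optimal value.
f(x*) = 9*0.375^2 + 0*0.375 = 1.2656


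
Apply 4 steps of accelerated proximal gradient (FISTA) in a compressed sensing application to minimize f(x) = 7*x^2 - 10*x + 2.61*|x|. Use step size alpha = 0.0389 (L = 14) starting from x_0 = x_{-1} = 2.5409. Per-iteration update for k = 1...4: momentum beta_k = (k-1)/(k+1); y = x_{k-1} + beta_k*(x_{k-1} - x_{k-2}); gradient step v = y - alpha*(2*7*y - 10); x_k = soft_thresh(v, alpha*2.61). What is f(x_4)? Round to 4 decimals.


FISTA on f(x) = 7*x^2 - 10*x + 2.61*|x|
L = 14, alpha = 0.0389
Iteration 1: beta = 0.0, y = 2.5409 + 0.0*(2.5409 - 2.5409) = 2.5409
  grad(y) = 25.5726, v = y - alpha*grad = 1.5461
  prox(v) = soft_thresh(1.5461, 0.1015) = 1.4446
Iteration 2: beta = 0.3333, y = 1.4446 + 0.3333*(1.4446 - 2.5409) = 1.0792
  grad(y) = 5.1083, v = y - alpha*grad = 0.8805
  prox(v) = soft_thresh(0.8805, 0.1015) = 0.7789
Iteration 3: beta = 0.5, y = 0.7789 + 0.5*(0.7789 - 1.4446) = 0.4461
  grad(y) = -3.7548, v = y - alpha*grad = 0.5921
  prox(v) = soft_thresh(0.5921, 0.1015) = 0.4906
Iteration 4: beta = 0.6, y = 0.4906 + 0.6*(0.4906 - 0.7789) = 0.3176
  grad(y) = -5.5531, v = y - alpha*grad = 0.5337
  prox(v) = soft_thresh(0.5337, 0.1015) = 0.4321
f(x_4) = 7*0.4321^2 - 10*0.4321 + 2.61*|0.4321| = -1.8863


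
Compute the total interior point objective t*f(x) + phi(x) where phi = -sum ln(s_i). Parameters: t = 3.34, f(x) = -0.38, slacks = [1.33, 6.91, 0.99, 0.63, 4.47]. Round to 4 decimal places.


Step 1: Compute log-barrier.
ln values: [0.2852, 1.933, -0.0101, -0.462, 1.4974]
phi = -(0.2852 + 1.933 - 0.0101 - 0.462 + 1.4974) = -3.2435
Step 2: Compute augmented objective.
t*f(x) = 3.34*-0.38 = -1.2692
Total = -1.2692 - 3.2435 = -4.5127


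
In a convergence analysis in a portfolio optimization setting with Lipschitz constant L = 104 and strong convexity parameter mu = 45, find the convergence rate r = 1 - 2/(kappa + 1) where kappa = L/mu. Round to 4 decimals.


Step 1: Compute the condition number.
kappa = L/mu = 104/45 = 2.3111
Step 2: Compute the convergence rate.
r = 1 - 2/(kappa + 1) = 1 - 2*mu/(L + mu) = (L - mu)/(L + mu) = 59/149 = 0.396


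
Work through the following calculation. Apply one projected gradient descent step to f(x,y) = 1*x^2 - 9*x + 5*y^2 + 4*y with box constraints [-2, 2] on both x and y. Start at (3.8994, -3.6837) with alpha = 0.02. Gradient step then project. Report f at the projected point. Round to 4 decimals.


Step 1: Compute gradient at (3.8994, -3.6837).
grad_x = 2*1*3.8994 - 9 = -1.2012
grad_y = 2*5*-3.6837 + 4 = -32.837
Step 2: Gradient step.
x_raw = 3.8994 - 0.02*-1.2012 = 3.9234
y_raw = -3.6837 - 0.02*-32.837 = -3.027
Step 3: Project onto [-2, 2].
x_proj = clip(3.9234) = 2.0
y_proj = clip(-3.027) = -2.0
Step 4: Evaluate f.
f(2.0, -2.0) = -2.0


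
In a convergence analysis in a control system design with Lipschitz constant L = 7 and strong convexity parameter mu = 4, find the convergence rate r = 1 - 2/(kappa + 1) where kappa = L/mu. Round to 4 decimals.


Step 1: Compute the condition number.
kappa = L/mu = 7/4 = 1.75
Step 2: Compute the convergence rate.
r = 1 - 2/(kappa + 1) = 1 - 2*mu/(L + mu) = (L - mu)/(L + mu) = 3/11 = 0.2727


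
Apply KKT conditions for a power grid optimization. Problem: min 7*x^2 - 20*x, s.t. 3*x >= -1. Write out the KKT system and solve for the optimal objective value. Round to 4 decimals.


Step 1: Try lambda = 0 (constraint inactive).
Stationarity: 2*7*x - 20 = 0
x* = 20/(2*7) = 10/7 = 1.4286 (rounded; the exact value 10/7 is used below)
Check constraint: 3*1.4286 = 4.2858 >= -1 -- satisfied.
Step 2: Compute optimal value.
f(x*) = 7*(10/7)^2 - 20*(10/7) = -14.2857


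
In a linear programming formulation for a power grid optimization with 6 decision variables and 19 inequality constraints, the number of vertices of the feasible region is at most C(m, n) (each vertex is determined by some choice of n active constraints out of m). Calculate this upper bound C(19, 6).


Each vertex corresponds to some choice of n active constraints out of m, so the number of vertices is at most C(m, n) = m! / (n!(m-n)!).
m = 19, n = 6
Numerator: 19 * 18 * 17 * 16 * 15 * 14
Denominator: 6! = 720
C(19, 6) = 27132


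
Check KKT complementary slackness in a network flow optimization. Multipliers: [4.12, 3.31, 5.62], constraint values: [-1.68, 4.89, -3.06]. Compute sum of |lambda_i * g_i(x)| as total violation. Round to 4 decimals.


KKT complementary slackness check:
lambda_1 * g_1 = 4.12 * -1.68 = -6.9216
lambda_2 * g_2 = 3.31 * 4.89 = 16.1859
lambda_3 * g_3 = 5.62 * -3.06 = -17.1972
Total violation = 6.9216 + 16.1859 + 17.1972 = 40.3047


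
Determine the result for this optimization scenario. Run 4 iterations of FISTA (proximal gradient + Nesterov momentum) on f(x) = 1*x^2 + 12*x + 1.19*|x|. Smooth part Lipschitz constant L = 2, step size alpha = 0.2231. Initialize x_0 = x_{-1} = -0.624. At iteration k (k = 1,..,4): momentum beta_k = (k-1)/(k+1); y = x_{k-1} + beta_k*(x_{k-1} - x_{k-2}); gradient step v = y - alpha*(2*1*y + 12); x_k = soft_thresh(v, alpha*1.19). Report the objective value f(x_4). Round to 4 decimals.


FISTA on f(x) = 1*x^2 + 12*x + 1.19*|x|
L = 2, alpha = 0.2231
Iteration 1: beta = 0.0, y = -0.624 + 0.0*(-0.624 + 0.624) = -0.624
  grad(y) = 10.752, v = y - alpha*grad = -3.0228
  prox(v) = soft_thresh(-3.0228, 0.2655) = -2.7573
Iteration 2: beta = 0.3333, y = -2.7573 + 0.3333*(-2.7573 + 0.624) = -3.4684
  grad(y) = 5.0632, v = y - alpha*grad = -4.598
  prox(v) = soft_thresh(-4.598, 0.2655) = -4.3325
Iteration 3: beta = 0.5, y = -4.3325 + 0.5*(-4.3325 + 2.7573) = -5.1201
  grad(y) = 1.7598, v = y - alpha*grad = -5.5127
  prox(v) = soft_thresh(-5.5127, 0.2655) = -5.2472
Iteration 4: beta = 0.6, y = -5.2472 + 0.6*(-5.2472 + 4.3325) = -5.7961
  grad(y) = 0.4079, v = y - alpha*grad = -5.8871
  prox(v) = soft_thresh(-5.8871, 0.2655) = -5.6216
f(x_4) = 1*(-5.6216)^2 + 12*(-5.6216) + 1.19*|-5.6216| = -29.1671


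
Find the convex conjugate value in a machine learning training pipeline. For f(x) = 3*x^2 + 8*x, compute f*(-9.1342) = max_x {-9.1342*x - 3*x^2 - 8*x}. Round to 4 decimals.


f*(y) = sup_x {y*x - a*x^2 - b*x} = sup_x {(y-b)*x - a*x^2}
FOC: (y - b) - 2a*x = 0 => x* = (y - b)/(2a)
x* = (-9.1342 - 8)/(2*3) = -2.8557
f*(-9.1342) = (y-b)^2/(4a) = (-9.1342 - 8)^2/(4*3)
= 293.5808/12 = 24.4651


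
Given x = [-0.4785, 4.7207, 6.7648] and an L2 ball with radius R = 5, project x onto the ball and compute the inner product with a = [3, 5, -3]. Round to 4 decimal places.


Step 1: Compute ||x|| (intermediates to 6 decimals).
||x|| = sqrt((-0.4785)^2 + 4.7207^2 + 6.7648^2) = 8.262959
Step 2: Project.
Since ||x|| > R, scale = R/||x|| = 5/8.262959 = 0.60511, proj(x) = scale * x
proj(x) = [-0.289545, 2.856543, 4.093448]
Step 3: Dot product.
a^T * proj(x) = 3*(-0.289545) + 5*2.856543 - 3*4.093448 = 1.1337


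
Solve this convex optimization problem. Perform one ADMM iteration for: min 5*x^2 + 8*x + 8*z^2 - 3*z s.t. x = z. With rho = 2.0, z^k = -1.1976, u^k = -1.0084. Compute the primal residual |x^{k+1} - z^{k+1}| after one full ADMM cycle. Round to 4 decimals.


ADMM iteration with rho = 2.0, z^k = -1.1976, u^k = -1.0084
Step 1: x-update.
Minimize 5*x^2 + 8*x + (2.0/2)*(x + 1.1976 - 1.0084)^2
FOC: (2*5 + 2.0)*x = -8 + 2.0*(-1.1976 + 1.0084)
x^{k+1} = -0.6982
Step 2: z-update.
Minimize 8*z^2 - 3*z + (2.0/2)*(-0.6982 - z - 1.0084)^2
FOC: (2*8 + 2.0)*z = 3 + 2.0*(-0.6982 - 1.0084)
z^{k+1} = -0.023
Step 3: u-update.
u^{k+1} = -1.0084 - 0.6982 + 0.023 = -1.6836
Step 4: Primal residual = |-0.6982 + 0.023| = 0.6752


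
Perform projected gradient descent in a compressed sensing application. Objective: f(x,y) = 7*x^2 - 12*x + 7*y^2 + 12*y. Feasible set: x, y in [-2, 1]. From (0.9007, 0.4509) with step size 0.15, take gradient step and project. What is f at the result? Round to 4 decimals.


Step 1: Compute gradient at (0.9007, 0.4509).
grad_x = 2*7*0.9007 - 12 = 0.6098
grad_y = 2*7*0.4509 + 12 = 18.3126
Step 2: Gradient step.
x_raw = 0.9007 - 0.15*0.6098 = 0.8092
y_raw = 0.4509 - 0.15*18.3126 = -2.296
Step 3: Project onto [-2, 1].
x_proj = clip(0.8092) = 0.8092
y_proj = clip(-2.296) = -2.0
Step 4: Evaluate f.
f(0.8092, -2.0) = -1.1268


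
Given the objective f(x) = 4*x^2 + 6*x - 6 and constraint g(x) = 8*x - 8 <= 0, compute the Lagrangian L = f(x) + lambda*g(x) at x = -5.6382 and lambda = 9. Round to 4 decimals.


Step 1: Evaluate f(x).
f(-5.6382) = 4*(-5.6382)^2 + 6*(-5.6382) - 6 = 87.328
Step 2: Evaluate g(x).
g(-5.6382) = 8*-5.6382 - 8 = -53.1056
Step 3: Compute Lagrangian.
L = 87.328 + 9*-53.1056 = -390.6224


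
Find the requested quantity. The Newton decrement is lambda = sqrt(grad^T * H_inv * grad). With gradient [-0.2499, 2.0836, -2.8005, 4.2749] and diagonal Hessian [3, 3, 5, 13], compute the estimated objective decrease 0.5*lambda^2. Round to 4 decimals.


Step 1: H is diagonal, so H^(-1) * g = [-0.0833, 0.6945, -0.5601, 0.3288].
Step 2: g^T H^(-1) g = sum_i g_i^2 / H_ii
  = (-0.2499)^2/3 + (2.0836)^2/3 + (-2.8005)^2/5 + (4.2749)^2/13
  = 0.0208 + 1.4471 + 1.5686 + 1.4058 = 4.4423
Step 3: Objective decrease = 0.5 * g^T H^(-1) g = 2.2211


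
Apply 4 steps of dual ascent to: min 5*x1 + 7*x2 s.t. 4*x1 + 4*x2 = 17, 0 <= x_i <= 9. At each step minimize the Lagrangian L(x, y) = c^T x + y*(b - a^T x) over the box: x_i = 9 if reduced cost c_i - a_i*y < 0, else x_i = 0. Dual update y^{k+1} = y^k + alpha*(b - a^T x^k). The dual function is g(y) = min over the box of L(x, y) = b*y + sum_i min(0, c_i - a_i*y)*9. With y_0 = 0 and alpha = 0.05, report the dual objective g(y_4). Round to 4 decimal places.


Dual ascent for LP: min 5*x1 + 7*x2, 4*x1 + 4*x2 = 17, 0 <= x_i <= 9
Step 1: y^k = 0.0, reduced costs: (5.0, 7.0)
  x^k = (0.0, 0.0), subgradient = b - a^T x = 17.0
  y^{k+1} = 0.0 + 0.05*17.0 = 0.85
Step 2: y^k = 0.85, reduced costs: (1.6, 3.6)
  x^k = (0.0, 0.0), subgradient = b - a^T x = 17.0
  y^{k+1} = 0.85 + 0.05*17.0 = 1.7
Step 3: y^k = 1.7, reduced costs: (-1.8, 0.2)
  x^k = (9.0, 0.0), subgradient = b - a^T x = -19.0
  y^{k+1} = 1.7 + 0.05*-19.0 = 0.75
Step 4: y^k = 0.75, reduced costs: (2.0, 4.0)
  x^k = (0.0, 0.0), subgradient = b - a^T x = 17.0
  y^{k+1} = 0.75 + 0.05*17.0 = 1.6
Dual objective at y_4 = 1.6: reduced costs (-1.4, 0.6), box minimizer x = (9.0, 0.0)
g(y_4) = b*y + (c1 - a1*y)*x1 + (c2 - a2*y)*x2 = 17*1.6 + (-1.4)*9.0 + 0.6*0.0 = 27.2 - 12.6 + 0.0 = 14.6


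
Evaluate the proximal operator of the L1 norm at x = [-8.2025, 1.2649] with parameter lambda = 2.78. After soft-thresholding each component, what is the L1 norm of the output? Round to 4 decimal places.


Soft-thresholding with lambda = 2.78:
prox(-8.2025) = sign(-8.2025)*max(|-8.2025| - 2.78, 0) = -5.4225
prox(1.2649) = sign(1.2649)*max(|1.2649| - 2.78, 0) = 0.0
prox(x) = [-5.4225, 0.0]
||prox(x)||_1 = 5.4225 + 0.0 = 5.4225


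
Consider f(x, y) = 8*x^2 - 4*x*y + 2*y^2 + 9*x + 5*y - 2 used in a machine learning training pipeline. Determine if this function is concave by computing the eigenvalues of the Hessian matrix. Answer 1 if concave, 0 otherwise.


The Hessian of f(x,y) = 8*x^2 - 4*x*y + 2*y^2 + 9*x + 5*y - 2 is:
H = [[16, -4], [-4, 4]]
Trace = 16 + 4 = 20
Determinant = 16*4 - (-4)^2 = 48
Discriminant = (20)^2 - 4*48 = 208.0
Eigenvalues: lambda_1 = 2.7889, lambda_2 = 17.2111
The function is not concave.

0


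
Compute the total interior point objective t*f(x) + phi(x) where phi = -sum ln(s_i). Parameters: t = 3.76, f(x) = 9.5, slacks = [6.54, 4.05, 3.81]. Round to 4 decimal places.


Step 1: Compute log-barrier.
ln values: [1.8779, 1.3987, 1.3376]
phi = -(1.8779 + 1.3987 + 1.3376) = -4.6143
Step 2: Compute augmented objective.
t*f(x) = 3.76*9.5 = 35.72
Total = 35.72 - 4.6143 = 31.1057


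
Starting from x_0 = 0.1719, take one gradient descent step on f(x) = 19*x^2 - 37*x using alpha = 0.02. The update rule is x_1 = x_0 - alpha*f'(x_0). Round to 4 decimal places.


We compute the gradient at x_0 and apply the update.
f'(x) = 38*x - 37
f'(0.1719) = 38*0.1719 - 37 = -30.4678
x_1 = 0.1719 - 0.02*-30.4678 = 0.7813


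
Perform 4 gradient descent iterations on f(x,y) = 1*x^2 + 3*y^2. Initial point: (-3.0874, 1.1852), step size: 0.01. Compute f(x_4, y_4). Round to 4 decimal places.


Gradient descent on f(x,y) = 1*x^2 + 3*y^2.
Starting point: (-3.0874, 1.1852), alpha = 0.01
Step 1: grad_x = 2*1*-3.0874 = -6.1748, grad_y = 2*3*1.1852 = 7.1112
  x_1 = -3.0874 - 0.01*-6.1748 = -3.0257
  y_1 = 1.1852 - 0.01*7.1112 = 1.1141
Step 2: grad_x = 2*1*-3.0257 = -6.0513, grad_y = 2*3*1.1141 = 6.6845
  x_2 = -3.0257 - 0.01*-6.0513 = -2.9651
  y_2 = 1.1141 - 0.01*6.6845 = 1.0472
Step 3: grad_x = 2*1*-2.9651 = -5.9303, grad_y = 2*3*1.0472 = 6.2835
  x_3 = -2.9651 - 0.01*-5.9303 = -2.9058
  y_3 = 1.0472 - 0.01*6.2835 = 0.9844
Step 4: grad_x = 2*1*-2.9058 = -5.8117, grad_y = 2*3*0.9844 = 5.9064
  x_4 = -2.9058 - 0.01*-5.8117 = -2.8477
  y_4 = 0.9844 - 0.01*5.9064 = 0.9253
f(-2.8477, 0.9253) = 1*(-2.8477)^2 + 3*0.9253^2 = 10.6783


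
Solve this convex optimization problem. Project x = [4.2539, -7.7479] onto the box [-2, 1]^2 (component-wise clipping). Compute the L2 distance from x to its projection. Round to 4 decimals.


Project each component onto [-2, 1].
clip(4.2539) = 1.0, clip(-7.7479) = -2.0
Projection = [1.0, -2.0]
Squared diffs: [10.5879, 33.0384]
Distance = sqrt(43.6263) = 6.605


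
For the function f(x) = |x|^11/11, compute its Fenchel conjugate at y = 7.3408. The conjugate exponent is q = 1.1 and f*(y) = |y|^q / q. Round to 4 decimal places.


The conjugate exponent q satisfies 1/p + 1/q = 1.
p = 11, so q = 11/(11 - 1) = 1.1
|y|^q = 7.3408^1.1 = 8.9602
f*(7.3408) = 8.9602 / 1.1 = 8.1456


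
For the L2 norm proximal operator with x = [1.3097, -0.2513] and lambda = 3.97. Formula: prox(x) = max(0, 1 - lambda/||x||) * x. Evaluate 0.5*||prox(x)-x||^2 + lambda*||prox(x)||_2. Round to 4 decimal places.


Step 1: Compute ||x||.
||x|| = 1.3336
Step 2: Compute scaling factor.
scale = max(0, 1 - 3.97/1.3336) = 0.0
Step 3: prox(x) = [0.0, -0.0]
||prox(x)|| = 0.0
Step 4: Proximal objective.
0.5*||prox-x||^2 = 0.8892
lambda*||prox|| = 0.0
Total = 0.8892


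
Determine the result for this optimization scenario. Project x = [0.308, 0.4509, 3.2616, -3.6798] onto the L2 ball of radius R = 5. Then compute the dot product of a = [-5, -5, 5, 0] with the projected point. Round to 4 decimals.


Step 1: Compute ||x|| (intermediates to 6 decimals).
||x|| = sqrt(0.308^2 + 0.4509^2 + 3.2616^2 + (-3.6798)^2) = 4.947437
Step 2: Project.
Since ||x|| <= R, proj = x (no scaling needed).
proj(x) = [0.308, 0.4509, 3.2616, -3.6798]
Step 3: Dot product.
a^T * proj(x) = -5*0.308 - 5*0.4509 + 5*3.2616 + 0*(-3.6798) = 12.5135


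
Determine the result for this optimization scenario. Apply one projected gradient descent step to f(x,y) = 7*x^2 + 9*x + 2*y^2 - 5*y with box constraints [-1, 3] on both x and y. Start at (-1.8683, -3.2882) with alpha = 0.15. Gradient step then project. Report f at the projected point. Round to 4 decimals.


Step 1: Compute gradient at (-1.8683, -3.2882).
grad_x = 2*7*-1.8683 + 9 = -17.1562
grad_y = 2*2*-3.2882 - 5 = -18.1528
Step 2: Gradient step.
x_raw = -1.8683 - 0.15*-17.1562 = 0.7051
y_raw = -3.2882 - 0.15*-18.1528 = -0.5653
Step 3: Project onto [-1, 3].
x_proj = clip(0.7051) = 0.7051
y_proj = clip(-0.5653) = -0.5653
Step 4: Evaluate f.
f(0.7051, -0.5653) = 13.2921


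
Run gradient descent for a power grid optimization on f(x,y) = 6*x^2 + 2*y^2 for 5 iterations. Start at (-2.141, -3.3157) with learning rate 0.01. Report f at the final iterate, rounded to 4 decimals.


Gradient descent on f(x,y) = 6*x^2 + 2*y^2.
Starting point: (-2.141, -3.3157), alpha = 0.01
Step 1: grad_x = 2*6*-2.141 = -25.692, grad_y = 2*2*-3.3157 = -13.2628
  x_1 = -2.141 - 0.01*-25.692 = -1.8841
  y_1 = -3.3157 - 0.01*-13.2628 = -3.1831
Step 2: grad_x = 2*6*-1.8841 = -22.609, grad_y = 2*2*-3.1831 = -12.7323
  x_2 = -1.8841 - 0.01*-22.609 = -1.658
  y_2 = -3.1831 - 0.01*-12.7323 = -3.0557
Step 3: grad_x = 2*6*-1.658 = -19.8959, grad_y = 2*2*-3.0557 = -12.223
  x_3 = -1.658 - 0.01*-19.8959 = -1.459
  y_3 = -3.0557 - 0.01*-12.223 = -2.9335
Step 4: grad_x = 2*6*-1.459 = -17.5084, grad_y = 2*2*-2.9335 = -11.7341
  x_4 = -1.459 - 0.01*-17.5084 = -1.2839
  y_4 = -2.9335 - 0.01*-11.7341 = -2.8162
Step 5: grad_x = 2*6*-1.2839 = -15.4074, grad_y = 2*2*-2.8162 = -11.2647
  x_5 = -1.2839 - 0.01*-15.4074 = -1.1299
  y_5 = -2.8162 - 0.01*-11.2647 = -2.7035
f(-1.1299, -2.7035) = 6*(-1.1299)^2 + 2*(-2.7035)^2 = 22.2779


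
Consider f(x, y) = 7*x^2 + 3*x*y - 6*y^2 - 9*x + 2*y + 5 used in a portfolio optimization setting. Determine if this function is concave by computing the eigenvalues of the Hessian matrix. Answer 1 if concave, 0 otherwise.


The Hessian of f(x,y) = 7*x^2 + 3*x*y - 6*y^2 - 9*x + 2*y + 5 is:
H = [[14, 3], [3, -12]]
Trace = 14 - 12 = 2
Determinant = 14*-12 - (3)^2 = -177
Discriminant = (2)^2 - 4*-177 = 712.0
Eigenvalues: lambda_1 = -12.3417, lambda_2 = 14.3417
The function is not concave.

0


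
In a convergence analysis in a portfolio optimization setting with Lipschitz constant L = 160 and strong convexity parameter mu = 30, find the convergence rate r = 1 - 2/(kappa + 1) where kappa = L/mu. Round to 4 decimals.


Step 1: Compute the condition number.
kappa = L/mu = 160/30 = 5.3333
Step 2: Compute the convergence rate.
r = 1 - 2/(kappa + 1) = 1 - 2*mu/(L + mu) = (L - mu)/(L + mu) = 130/190 = 0.6842


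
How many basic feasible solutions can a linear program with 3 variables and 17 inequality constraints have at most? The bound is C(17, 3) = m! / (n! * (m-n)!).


Each vertex corresponds to some choice of n active constraints out of m, so the number of vertices is at most C(m, n) = m! / (n!(m-n)!).
m = 17, n = 3
Numerator: 17 * 16 * 15
Denominator: 3! = 6
C(17, 3) = 680


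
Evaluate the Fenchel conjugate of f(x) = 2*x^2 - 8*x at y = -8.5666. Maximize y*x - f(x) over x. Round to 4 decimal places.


f*(y) = sup_x {y*x - a*x^2 - b*x} = sup_x {(y-b)*x - a*x^2}
FOC: (y - b) - 2a*x = 0 => x* = (y - b)/(2a)
x* = (-8.5666 + 8)/(2*2) = -0.1417
f*(-8.5666) = (y-b)^2/(4a) = (-8.5666 + 8)^2/(4*2)
= 0.321/8 = 0.0401


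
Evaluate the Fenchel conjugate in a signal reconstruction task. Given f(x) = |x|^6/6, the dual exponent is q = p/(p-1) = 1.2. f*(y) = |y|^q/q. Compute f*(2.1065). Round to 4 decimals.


The conjugate exponent q satisfies 1/p + 1/q = 1.
p = 6, so q = 6/(6 - 1) = 1.2
|y|^q = 2.1065^1.2 = 2.445
f*(2.1065) = 2.445 / 1.2 = 2.0375


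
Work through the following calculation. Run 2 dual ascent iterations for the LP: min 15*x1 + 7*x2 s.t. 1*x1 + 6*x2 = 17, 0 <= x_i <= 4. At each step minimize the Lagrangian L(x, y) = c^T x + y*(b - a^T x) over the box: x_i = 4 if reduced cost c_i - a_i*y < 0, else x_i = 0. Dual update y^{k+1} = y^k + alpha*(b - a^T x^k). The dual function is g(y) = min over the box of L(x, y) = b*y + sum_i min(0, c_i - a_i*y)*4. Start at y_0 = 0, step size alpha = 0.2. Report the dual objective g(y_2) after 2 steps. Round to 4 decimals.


Dual ascent for LP: min 15*x1 + 7*x2, 1*x1 + 6*x2 = 17, 0 <= x_i <= 4
Step 1: y^k = 0.0, reduced costs: (15.0, 7.0)
  x^k = (0.0, 0.0), subgradient = b - a^T x = 17.0
  y^{k+1} = 0.0 + 0.2*17.0 = 3.4
Step 2: y^k = 3.4, reduced costs: (11.6, -13.4)
  x^k = (0.0, 4.0), subgradient = b - a^T x = -7.0
  y^{k+1} = 3.4 + 0.2*-7.0 = 2.0
Dual objective at y_2 = 2.0: reduced costs (13.0, -5.0), box minimizer x = (0.0, 4.0)
g(y_2) = b*y + (c1 - a1*y)*x1 + (c2 - a2*y)*x2 = 17*2.0 + 13.0*0.0 + (-5.0)*4.0 = 34.0 + 0.0 - 20.0 = 14.0


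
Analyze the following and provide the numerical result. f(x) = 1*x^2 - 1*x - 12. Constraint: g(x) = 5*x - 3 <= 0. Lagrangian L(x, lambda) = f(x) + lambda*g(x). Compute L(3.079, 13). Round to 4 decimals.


Step 1: Evaluate f(x).
f(3.079) = 1*3.079^2 - 1*3.079 - 12 = -5.5988
Step 2: Evaluate g(x).
g(3.079) = 5*3.079 - 3 = 12.395
Step 3: Compute Lagrangian.
L = -5.5988 + 13*12.395 = 155.5362


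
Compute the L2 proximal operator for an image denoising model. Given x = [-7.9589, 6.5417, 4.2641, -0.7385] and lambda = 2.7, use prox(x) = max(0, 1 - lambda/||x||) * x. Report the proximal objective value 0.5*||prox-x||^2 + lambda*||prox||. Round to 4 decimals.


Step 1: Compute ||x||.
||x|| = 11.1743
Step 2: Compute scaling factor.
scale = max(0, 1 - 2.7/11.1743) = 0.7584
Step 3: prox(x) = [-6.0358, 4.9611, 3.2338, -0.5601]
||prox(x)|| = 8.4743
Step 4: Proximal objective.
0.5*||prox-x||^2 = 3.645
lambda*||prox|| = 22.8806
Total = 26.5257


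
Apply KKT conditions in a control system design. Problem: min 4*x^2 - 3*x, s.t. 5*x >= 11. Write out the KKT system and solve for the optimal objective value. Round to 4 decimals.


Step 1: Try lambda = 0 (constraint inactive).
x_unc = 3/(2*4) = 0.375
Check: 5*0.375 = 1.875 < 11 -- violated!
Step 2: Constraint must be active: 5*x = 11
x* = 11/5 = 2.2
lambda = (2*4*2.2 - 3)/5 = 2.92
Step 3: Compute optimal value.
f(x*) = 4*2.2^2 - 3*2.2 = 12.76


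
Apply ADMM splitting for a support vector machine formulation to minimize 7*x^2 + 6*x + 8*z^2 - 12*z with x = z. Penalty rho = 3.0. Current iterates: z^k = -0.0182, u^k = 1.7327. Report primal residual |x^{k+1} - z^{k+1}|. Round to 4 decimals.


ADMM iteration with rho = 3.0, z^k = -0.0182, u^k = 1.7327
Step 1: x-update.
Minimize 7*x^2 + 6*x + (3.0/2)*(x + 0.0182 + 1.7327)^2
FOC: (2*7 + 3.0)*x = -6 + 3.0*(-0.0182 - 1.7327)
x^{k+1} = -0.6619
Step 2: z-update.
Minimize 8*z^2 - 12*z + (3.0/2)*(-0.6619 - z + 1.7327)^2
FOC: (2*8 + 3.0)*z = 12 + 3.0*(-0.6619 + 1.7327)
z^{k+1} = 0.8006
Step 3: u-update.
u^{k+1} = 1.7327 - 0.6619 - 0.8006 = 0.2701
Step 4: Primal residual = |-0.6619 - 0.8006| = 1.4626


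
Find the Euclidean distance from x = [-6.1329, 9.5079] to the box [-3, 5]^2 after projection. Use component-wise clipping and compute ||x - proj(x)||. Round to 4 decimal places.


Project each component onto [-3, 5].
clip(-6.1329) = -3.0, clip(9.5079) = 5.0
Projection = [-3.0, 5.0]
Squared diffs: [9.8151, 20.3212]
Distance = sqrt(30.1363) = 5.4896


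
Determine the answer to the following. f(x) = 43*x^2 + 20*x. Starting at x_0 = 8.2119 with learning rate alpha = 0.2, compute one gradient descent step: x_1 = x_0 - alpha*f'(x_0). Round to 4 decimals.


We compute the gradient at x_0 and apply the update.
f'(x) = 86*x + 20
f'(8.2119) = 86*8.2119 + 20 = 726.2234
x_1 = 8.2119 - 0.2*726.2234 = -137.0328


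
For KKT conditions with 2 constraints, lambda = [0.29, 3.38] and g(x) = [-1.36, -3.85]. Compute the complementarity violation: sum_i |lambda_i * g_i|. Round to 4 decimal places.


KKT complementary slackness check:
lambda_1 * g_1 = 0.29 * -1.36 = -0.3944
lambda_2 * g_2 = 3.38 * -3.85 = -13.013
Total violation = 0.3944 + 13.013 = 13.4074


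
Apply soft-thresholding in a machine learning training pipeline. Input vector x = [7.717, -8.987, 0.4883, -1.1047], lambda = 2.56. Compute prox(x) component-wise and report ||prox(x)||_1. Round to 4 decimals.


Soft-thresholding with lambda = 2.56:
prox(7.717) = sign(7.717)*max(|7.717| - 2.56, 0) = 5.157
prox(-8.987) = sign(-8.987)*max(|-8.987| - 2.56, 0) = -6.427
prox(0.4883) = sign(0.4883)*max(|0.4883| - 2.56, 0) = 0.0
prox(-1.1047) = sign(-1.1047)*max(|-1.1047| - 2.56, 0) = 0.0
prox(x) = [5.157, -6.427, 0.0, 0.0]
||prox(x)||_1 = 5.157 + 6.427 + 0.0 + 0.0 = 11.584


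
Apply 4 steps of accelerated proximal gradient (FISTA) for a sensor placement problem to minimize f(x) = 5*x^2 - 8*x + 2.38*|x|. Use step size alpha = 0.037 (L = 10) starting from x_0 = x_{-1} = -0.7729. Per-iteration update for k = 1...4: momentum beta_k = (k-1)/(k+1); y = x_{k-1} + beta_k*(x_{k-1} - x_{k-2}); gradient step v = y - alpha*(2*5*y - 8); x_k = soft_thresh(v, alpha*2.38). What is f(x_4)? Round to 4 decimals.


FISTA on f(x) = 5*x^2 - 8*x + 2.38*|x|
L = 10, alpha = 0.037
Iteration 1: beta = 0.0, y = -0.7729 + 0.0*(-0.7729 + 0.7729) = -0.7729
  grad(y) = -15.729, v = y - alpha*grad = -0.1909
  prox(v) = soft_thresh(-0.1909, 0.0881) = -0.1029
Iteration 2: beta = 0.3333, y = -0.1029 + 0.3333*(-0.1029 + 0.7729) = 0.1205
  grad(y) = -6.7952, v = y - alpha*grad = 0.3719
  prox(v) = soft_thresh(0.3719, 0.0881) = 0.2838
Iteration 3: beta = 0.5, y = 0.2838 + 0.5*(0.2838 + 0.1029) = 0.4772
  grad(y) = -3.2281, v = y - alpha*grad = 0.5966
  prox(v) = soft_thresh(0.5966, 0.0881) = 0.5086
Iteration 4: beta = 0.6, y = 0.5086 + 0.6*(0.5086 - 0.2838) = 0.6434
  grad(y) = -1.5659, v = y - alpha*grad = 0.7013
  prox(v) = soft_thresh(0.7013, 0.0881) = 0.6133
f(x_4) = 5*0.6133^2 - 8*0.6133 + 2.38*|0.6133| = -1.5661


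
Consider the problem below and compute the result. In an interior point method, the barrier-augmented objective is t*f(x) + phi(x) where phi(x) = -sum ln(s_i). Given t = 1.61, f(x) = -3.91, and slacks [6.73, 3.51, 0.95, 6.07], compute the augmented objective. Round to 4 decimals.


Step 1: Compute log-barrier.
ln values: [1.9066, 1.2556, -0.0513, 1.8034]
phi = -(1.9066 + 1.2556 - 0.0513 + 1.8034) = -4.9143
Step 2: Compute augmented objective.
t*f(x) = 1.61*-3.91 = -6.2951
Total = -6.2951 - 4.9143 = -11.2094


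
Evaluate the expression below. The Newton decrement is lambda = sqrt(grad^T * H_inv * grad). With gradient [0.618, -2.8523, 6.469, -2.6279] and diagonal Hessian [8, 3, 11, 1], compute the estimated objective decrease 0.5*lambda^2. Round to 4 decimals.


Step 1: H is diagonal, so H^(-1) * g = [0.0773, -0.9508, 0.5881, -2.6279].
Step 2: g^T H^(-1) g = sum_i g_i^2 / H_ii
  = (0.618)^2/8 + (-2.8523)^2/3 + (6.469)^2/11 + (-2.6279)^2/1
  = 0.0477 + 2.7119 + 3.8044 + 6.9059 = 13.4698
Step 3: Objective decrease = 0.5 * g^T H^(-1) g = 6.7349


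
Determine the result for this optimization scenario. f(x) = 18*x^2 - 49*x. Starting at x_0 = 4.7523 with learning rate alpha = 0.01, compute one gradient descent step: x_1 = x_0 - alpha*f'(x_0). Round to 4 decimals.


We compute the gradient at x_0 and apply the update.
f'(x) = 36*x - 49
f'(4.7523) = 36*4.7523 - 49 = 122.0828
x_1 = 4.7523 - 0.01*122.0828 = 3.5315


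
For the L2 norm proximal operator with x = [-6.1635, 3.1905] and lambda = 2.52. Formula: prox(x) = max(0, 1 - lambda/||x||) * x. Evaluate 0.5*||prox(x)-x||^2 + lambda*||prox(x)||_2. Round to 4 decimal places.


Step 1: Compute ||x||.
||x|| = 6.9403
Step 2: Compute scaling factor.
scale = max(0, 1 - 2.52/6.9403) = 0.6369
Step 3: prox(x) = [-3.9256, 2.032]
||prox(x)|| = 4.4203
Step 4: Proximal objective.
0.5*||prox-x||^2 = 3.1752
lambda*||prox|| = 11.1392
Total = 14.3144


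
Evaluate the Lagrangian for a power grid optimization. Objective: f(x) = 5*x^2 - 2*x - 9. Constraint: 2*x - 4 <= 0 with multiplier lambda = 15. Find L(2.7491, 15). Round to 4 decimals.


Step 1: Evaluate f(x).
f(2.7491) = 5*2.7491^2 - 2*2.7491 - 9 = 23.2896
Step 2: Evaluate g(x).
g(2.7491) = 2*2.7491 - 4 = 1.4982
Step 3: Compute Lagrangian.
L = 23.2896 + 15*1.4982 = 45.7626


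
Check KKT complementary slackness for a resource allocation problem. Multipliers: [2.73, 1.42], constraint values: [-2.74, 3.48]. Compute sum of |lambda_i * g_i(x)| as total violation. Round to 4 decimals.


KKT complementary slackness check:
lambda_1 * g_1 = 2.73 * -2.74 = -7.4802
lambda_2 * g_2 = 1.42 * 3.48 = 4.9416
Total violation = 7.4802 + 4.9416 = 12.4218


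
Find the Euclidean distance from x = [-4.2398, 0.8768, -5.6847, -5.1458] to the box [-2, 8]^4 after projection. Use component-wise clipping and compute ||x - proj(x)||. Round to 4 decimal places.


Project each component onto [-2, 8].
clip(-4.2398) = -2.0, clip(0.8768) = 0.8768, clip(-5.6847) = -2.0, clip(-5.1458) = -2.0
Projection = [-2.0, 0.8768, -2.0, -2.0]
Squared diffs: [5.0167, 0.0, 13.577, 9.8961]
Distance = sqrt(28.4898) = 5.3376


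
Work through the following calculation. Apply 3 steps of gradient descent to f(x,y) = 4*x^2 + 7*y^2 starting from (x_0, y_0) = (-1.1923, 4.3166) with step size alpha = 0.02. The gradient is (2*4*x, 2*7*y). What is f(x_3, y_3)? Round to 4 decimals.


Gradient descent on f(x,y) = 4*x^2 + 7*y^2.
Starting point: (-1.1923, 4.3166), alpha = 0.02
Step 1: grad_x = 2*4*-1.1923 = -9.5384, grad_y = 2*7*4.3166 = 60.4324
  x_1 = -1.1923 - 0.02*-9.5384 = -1.0015
  y_1 = 4.3166 - 0.02*60.4324 = 3.108
Step 2: grad_x = 2*4*-1.0015 = -8.0123, grad_y = 2*7*3.108 = 43.5113
  x_2 = -1.0015 - 0.02*-8.0123 = -0.8413
  y_2 = 3.108 - 0.02*43.5113 = 2.2377
Step 3: grad_x = 2*4*-0.8413 = -6.7303, grad_y = 2*7*2.2377 = 31.3282
  x_3 = -0.8413 - 0.02*-6.7303 = -0.7067
  y_3 = 2.2377 - 0.02*31.3282 = 1.6112
f(-0.7067, 1.6112) = 4*(-0.7067)^2 + 7*1.6112^2 = 20.1685


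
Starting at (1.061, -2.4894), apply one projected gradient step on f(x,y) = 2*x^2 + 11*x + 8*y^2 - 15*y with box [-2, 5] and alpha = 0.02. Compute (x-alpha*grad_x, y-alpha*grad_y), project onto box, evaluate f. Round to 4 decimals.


Step 1: Compute gradient at (1.061, -2.4894).
grad_x = 2*2*1.061 + 11 = 15.244
grad_y = 2*8*-2.4894 - 15 = -54.8304
Step 2: Gradient step.
x_raw = 1.061 - 0.02*15.244 = 0.7561
y_raw = -2.4894 - 0.02*-54.8304 = -1.3928
Step 3: Project onto [-2, 5].
x_proj = clip(0.7561) = 0.7561
y_proj = clip(-1.3928) = -1.3928
Step 4: Evaluate f.
f(0.7561, -1.3928) = 45.8716


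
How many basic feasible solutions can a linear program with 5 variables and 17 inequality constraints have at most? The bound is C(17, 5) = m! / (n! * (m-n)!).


Each vertex corresponds to some choice of n active constraints out of m, so the number of vertices is at most C(m, n) = m! / (n!(m-n)!).
m = 17, n = 5
Numerator: 17 * 16 * 15 * 14 * 13
Denominator: 5! = 120
C(17, 5) = 6188


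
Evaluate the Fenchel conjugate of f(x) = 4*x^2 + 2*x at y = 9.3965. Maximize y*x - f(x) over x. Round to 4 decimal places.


f*(y) = sup_x {y*x - a*x^2 - b*x} = sup_x {(y-b)*x - a*x^2}
FOC: (y - b) - 2a*x = 0 => x* = (y - b)/(2a)
x* = (9.3965 - 2)/(2*4) = 0.9246
f*(9.3965) = (y-b)^2/(4a) = (9.3965 - 2)^2/(4*4)
= 54.7082/16 = 3.4193


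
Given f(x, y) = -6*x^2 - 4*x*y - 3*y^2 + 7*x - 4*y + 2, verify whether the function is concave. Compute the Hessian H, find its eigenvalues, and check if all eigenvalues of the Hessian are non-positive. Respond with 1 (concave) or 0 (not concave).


The Hessian of f(x,y) = -6*x^2 - 4*x*y - 3*y^2 + 7*x - 4*y + 2 is:
H = [[-12, -4], [-4, -6]]
Trace = -12 - 6 = -18
Determinant = -12*-6 - (-4)^2 = 56
Discriminant = (-18)^2 - 4*56 = 100.0
Eigenvalues: lambda_1 = -14.0, lambda_2 = -4.0
The function is concave.

1


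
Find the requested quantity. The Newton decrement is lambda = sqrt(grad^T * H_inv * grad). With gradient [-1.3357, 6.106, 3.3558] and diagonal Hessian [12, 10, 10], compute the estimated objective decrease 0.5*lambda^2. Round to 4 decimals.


Step 1: H is diagonal, so H^(-1) * g = [-0.1113, 0.6106, 0.3356].
Step 2: g^T H^(-1) g = sum_i g_i^2 / H_ii
  = (-1.3357)^2/12 + (6.106)^2/10 + (3.3558)^2/10
  = 0.1487 + 3.7283 + 1.1261 = 5.0031
Step 3: Objective decrease = 0.5 * g^T H^(-1) g = 2.5016


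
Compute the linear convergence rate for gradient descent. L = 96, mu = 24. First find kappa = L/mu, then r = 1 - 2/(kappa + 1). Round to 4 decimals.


Step 1: Compute the condition number.
kappa = L/mu = 96/24 = 4.0
Step 2: Compute the convergence rate.
r = 1 - 2/(kappa + 1) = 1 - 2*mu/(L + mu) = (L - mu)/(L + mu) = 72/120 = 0.6


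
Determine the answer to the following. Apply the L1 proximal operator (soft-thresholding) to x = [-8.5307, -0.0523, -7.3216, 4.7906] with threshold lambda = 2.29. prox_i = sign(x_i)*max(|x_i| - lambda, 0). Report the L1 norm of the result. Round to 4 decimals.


Soft-thresholding with lambda = 2.29:
prox(-8.5307) = sign(-8.5307)*max(|-8.5307| - 2.29, 0) = -6.2407
prox(-0.0523) = sign(-0.0523)*max(|-0.0523| - 2.29, 0) = 0.0
prox(-7.3216) = sign(-7.3216)*max(|-7.3216| - 2.29, 0) = -5.0316
prox(4.7906) = sign(4.7906)*max(|4.7906| - 2.29, 0) = 2.5006
prox(x) = [-6.2407, 0.0, -5.0316, 2.5006]
||prox(x)||_1 = 6.2407 + 0.0 + 5.0316 + 2.5006 = 13.7729


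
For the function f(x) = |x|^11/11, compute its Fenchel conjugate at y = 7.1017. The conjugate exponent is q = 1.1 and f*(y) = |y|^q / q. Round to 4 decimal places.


The conjugate exponent q satisfies 1/p + 1/q = 1.
p = 11, so q = 11/(11 - 1) = 1.1
|y|^q = 7.1017^1.1 = 8.6397
f*(7.1017) = 8.6397 / 1.1 = 7.8543


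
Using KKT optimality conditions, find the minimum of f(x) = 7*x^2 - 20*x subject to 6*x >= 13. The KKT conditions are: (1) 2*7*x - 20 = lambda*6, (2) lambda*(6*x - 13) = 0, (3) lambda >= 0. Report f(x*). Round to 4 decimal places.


Step 1: Try lambda = 0 (constraint inactive).
x_unc = 20/(2*7) = 1.4286
Check: 6*1.4286 = 8.5716 < 13 -- violated!
Step 2: Constraint must be active: 6*x = 13
x* = 13/6 = 2.1667 (rounded; the exact value 13/6 is used below)
lambda = (2*7*(13/6) - 20)/6 = 1.7222
Step 3: Compute optimal value.
f(x*) = 7*(13/6)^2 - 20*(13/6) = -10.4722


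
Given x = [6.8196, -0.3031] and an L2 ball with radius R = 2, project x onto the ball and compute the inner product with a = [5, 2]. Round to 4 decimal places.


Step 1: Compute ||x|| (intermediates to 6 decimals).
||x|| = sqrt(6.8196^2 + (-0.3031)^2) = 6.826332
Step 2: Project.
Since ||x|| > R, scale = R/||x|| = 2/6.826332 = 0.292983, proj(x) = scale * x
proj(x) = [1.998027, -0.088803]
Step 3: Dot product.
a^T * proj(x) = 5*1.998027 + 2*(-0.088803) = 9.8125


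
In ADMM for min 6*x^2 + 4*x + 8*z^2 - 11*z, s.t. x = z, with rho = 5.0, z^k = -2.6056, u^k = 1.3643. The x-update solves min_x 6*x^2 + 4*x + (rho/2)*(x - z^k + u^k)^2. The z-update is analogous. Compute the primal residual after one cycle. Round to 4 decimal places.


ADMM iteration with rho = 5.0, z^k = -2.6056, u^k = 1.3643
Step 1: x-update.
Minimize 6*x^2 + 4*x + (5.0/2)*(x + 2.6056 + 1.3643)^2
FOC: (2*6 + 5.0)*x = -4 + 5.0*(-2.6056 - 1.3643)
x^{k+1} = -1.4029
Step 2: z-update.
Minimize 8*z^2 - 11*z + (5.0/2)*(-1.4029 - z + 1.3643)^2
FOC: (2*8 + 5.0)*z = 11 + 5.0*(-1.4029 + 1.3643)
z^{k+1} = 0.5146
Step 3: u-update.
u^{k+1} = 1.3643 - 1.4029 - 0.5146 = -0.5532
Step 4: Primal residual = |-1.4029 - 0.5146| = 1.9175


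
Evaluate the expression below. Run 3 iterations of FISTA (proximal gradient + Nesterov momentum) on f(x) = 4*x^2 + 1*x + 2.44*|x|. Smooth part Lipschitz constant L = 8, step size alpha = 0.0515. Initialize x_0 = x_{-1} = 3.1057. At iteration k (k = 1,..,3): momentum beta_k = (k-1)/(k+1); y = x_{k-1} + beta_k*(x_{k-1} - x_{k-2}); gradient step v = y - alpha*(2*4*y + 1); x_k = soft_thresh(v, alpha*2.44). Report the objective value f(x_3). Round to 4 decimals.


FISTA on f(x) = 4*x^2 + 1*x + 2.44*|x|
L = 8, alpha = 0.0515
Iteration 1: beta = 0.0, y = 3.1057 + 0.0*(3.1057 - 3.1057) = 3.1057
  grad(y) = 25.8456, v = y - alpha*grad = 1.7747
  prox(v) = soft_thresh(1.7747, 0.1257) = 1.649
Iteration 2: beta = 0.3333, y = 1.649 + 0.3333*(1.649 - 3.1057) = 1.1634
  grad(y) = 10.3074, v = y - alpha*grad = 0.6326
  prox(v) = soft_thresh(0.6326, 0.1257) = 0.5069
Iteration 3: beta = 0.5, y = 0.5069 + 0.5*(0.5069 - 1.649) = -0.0641
  grad(y) = 0.4872, v = y - alpha*grad = -0.0892
  prox(v) = soft_thresh(-0.0892, 0.1257) = 0.0
f(x_3) = 4*0.0^2 + 1*0.0 + 2.44*|0.0| = 0.0


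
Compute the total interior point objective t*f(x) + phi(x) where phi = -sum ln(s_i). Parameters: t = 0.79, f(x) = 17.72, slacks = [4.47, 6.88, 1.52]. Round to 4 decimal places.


Step 1: Compute log-barrier.
ln values: [1.4974, 1.9286, 0.4187]
phi = -(1.4974 + 1.9286 + 0.4187) = -3.8447
Step 2: Compute augmented objective.
t*f(x) = 0.79*17.72 = 13.9988
Total = 13.9988 - 3.8447 = 10.1541


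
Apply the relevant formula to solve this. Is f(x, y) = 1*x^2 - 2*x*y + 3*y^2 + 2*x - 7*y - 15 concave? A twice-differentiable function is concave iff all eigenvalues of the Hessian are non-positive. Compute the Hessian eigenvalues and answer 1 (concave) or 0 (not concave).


The Hessian of f(x,y) = 1*x^2 - 2*x*y + 3*y^2 + 2*x - 7*y - 15 is:
H = [[2, -2], [-2, 6]]
Trace = 2 + 6 = 8
Determinant = 2*6 - (-2)^2 = 8
Discriminant = (8)^2 - 4*8 = 32.0
Eigenvalues: lambda_1 = 1.1716, lambda_2 = 6.8284
The function is not concave.

0


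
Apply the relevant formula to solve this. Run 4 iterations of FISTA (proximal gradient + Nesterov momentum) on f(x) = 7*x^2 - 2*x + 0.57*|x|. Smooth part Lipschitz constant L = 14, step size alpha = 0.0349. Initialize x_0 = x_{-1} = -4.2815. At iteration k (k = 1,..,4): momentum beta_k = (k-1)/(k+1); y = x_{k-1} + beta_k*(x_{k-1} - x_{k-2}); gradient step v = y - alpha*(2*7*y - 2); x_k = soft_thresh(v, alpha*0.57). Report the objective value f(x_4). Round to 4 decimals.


FISTA on f(x) = 7*x^2 - 2*x + 0.57*|x|
L = 14, alpha = 0.0349
Iteration 1: beta = 0.0, y = -4.2815 + 0.0*(-4.2815 + 4.2815) = -4.2815
  grad(y) = -61.941, v = y - alpha*grad = -2.1198
  prox(v) = soft_thresh(-2.1198, 0.0199) = -2.0999
Iteration 2: beta = 0.3333, y = -2.0999 + 0.3333*(-2.0999 + 4.2815) = -1.3727
  grad(y) = -21.2172, v = y - alpha*grad = -0.6322
  prox(v) = soft_thresh(-0.6322, 0.0199) = -0.6123
Iteration 3: beta = 0.5, y = -0.6123 + 0.5*(-0.6123 + 2.0999) = 0.1315
  grad(y) = -0.1589, v = y - alpha*grad = 0.1371
  prox(v) = soft_thresh(0.1371, 0.0199) = 0.1172
Iteration 4: beta = 0.6, y = 0.1172 + 0.6*(0.1172 + 0.6123) = 0.5548
  grad(y) = 5.7676, v = y - alpha*grad = 0.3535
  prox(v) = soft_thresh(0.3535, 0.0199) = 0.3336
f(x_4) = 7*0.3336^2 - 2*0.3336 + 0.57*|0.3336| = 0.3021
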